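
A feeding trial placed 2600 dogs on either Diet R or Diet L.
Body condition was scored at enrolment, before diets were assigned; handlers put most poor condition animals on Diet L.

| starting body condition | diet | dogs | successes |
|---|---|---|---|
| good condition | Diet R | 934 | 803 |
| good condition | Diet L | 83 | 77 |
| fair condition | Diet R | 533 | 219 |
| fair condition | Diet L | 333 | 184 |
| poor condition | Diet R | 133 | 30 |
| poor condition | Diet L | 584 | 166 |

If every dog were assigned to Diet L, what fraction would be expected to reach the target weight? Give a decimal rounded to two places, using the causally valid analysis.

0.63

Diet L is higher inside every starting body condition stratum but Diet R is higher in aggregate. Whether to stratify depends on how starting body condition relates to the diet.
Starting body condition is set before the diet has any effect — it is not caused by the diet — and it independently drives the outcome. That makes it a confounder, so the causal comparison is within starting body condition levels.
Standardising Diet L to the population starting body condition mix: 0.391·77/83 + 0.333·184/333 + 0.276·166/584 = 0.625.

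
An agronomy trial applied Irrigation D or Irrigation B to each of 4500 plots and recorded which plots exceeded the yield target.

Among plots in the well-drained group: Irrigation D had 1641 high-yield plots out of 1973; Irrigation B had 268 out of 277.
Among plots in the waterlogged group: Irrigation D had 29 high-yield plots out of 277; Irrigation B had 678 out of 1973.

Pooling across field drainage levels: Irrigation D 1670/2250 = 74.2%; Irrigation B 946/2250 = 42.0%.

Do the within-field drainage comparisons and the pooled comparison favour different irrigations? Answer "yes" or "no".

Within each field drainage level (well-drained 83.2% vs 96.8%; waterlogged 10.5% vs 34.4%), Irrigation B has the higher rate every time. Pooled: 74.2% vs 42.0% — Irrigation D has the higher rate overall. The two comparisons disagree.

yes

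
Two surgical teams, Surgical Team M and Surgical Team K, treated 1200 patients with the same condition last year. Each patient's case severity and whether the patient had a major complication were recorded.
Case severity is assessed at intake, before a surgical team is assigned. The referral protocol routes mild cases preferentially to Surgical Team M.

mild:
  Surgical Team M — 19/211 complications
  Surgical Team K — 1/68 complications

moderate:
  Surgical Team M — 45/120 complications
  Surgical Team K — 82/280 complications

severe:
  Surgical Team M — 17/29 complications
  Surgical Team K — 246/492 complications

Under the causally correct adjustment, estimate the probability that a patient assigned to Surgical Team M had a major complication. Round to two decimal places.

Within every case severity level Surgical Team K has the lower rate, yet pooled Surgical Team M does — Simpson's reversal.
Here case severity is a common cause — it drives both which surgical team a case falls under and the outcome. The crude comparison mixes populations; the stratum-specific rates are the causally relevant ones.
Standardising Surgical Team M to the population case severity mix: 0.233·19/211 + 0.333·45/120 + 0.434·17/29 = 0.400.

0.40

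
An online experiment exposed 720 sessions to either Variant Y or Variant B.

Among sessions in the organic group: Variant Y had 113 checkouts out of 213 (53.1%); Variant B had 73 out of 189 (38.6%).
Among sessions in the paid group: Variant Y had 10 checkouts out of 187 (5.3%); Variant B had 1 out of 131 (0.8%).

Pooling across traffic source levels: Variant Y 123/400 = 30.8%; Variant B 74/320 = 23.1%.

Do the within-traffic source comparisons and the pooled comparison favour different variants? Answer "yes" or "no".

Within each traffic source level (organic 53.1% vs 38.6%; paid 5.3% vs 0.8%), Variant Y has the higher rate every time. Pooled: 30.8% vs 23.1% — Variant Y has the higher rate overall. They agree.

no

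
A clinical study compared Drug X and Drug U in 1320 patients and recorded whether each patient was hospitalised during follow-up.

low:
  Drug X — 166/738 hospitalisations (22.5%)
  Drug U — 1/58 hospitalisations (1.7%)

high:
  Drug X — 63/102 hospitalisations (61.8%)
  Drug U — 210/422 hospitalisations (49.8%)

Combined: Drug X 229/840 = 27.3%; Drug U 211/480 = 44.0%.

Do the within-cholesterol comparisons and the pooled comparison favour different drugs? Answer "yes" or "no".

Within each cholesterol level (low 22.5% vs 1.7%; high 61.8% vs 49.8%), Drug U has the lower rate every time. Pooled: 27.3% vs 44.0% — Drug X has the lower rate overall. The two comparisons disagree.

yes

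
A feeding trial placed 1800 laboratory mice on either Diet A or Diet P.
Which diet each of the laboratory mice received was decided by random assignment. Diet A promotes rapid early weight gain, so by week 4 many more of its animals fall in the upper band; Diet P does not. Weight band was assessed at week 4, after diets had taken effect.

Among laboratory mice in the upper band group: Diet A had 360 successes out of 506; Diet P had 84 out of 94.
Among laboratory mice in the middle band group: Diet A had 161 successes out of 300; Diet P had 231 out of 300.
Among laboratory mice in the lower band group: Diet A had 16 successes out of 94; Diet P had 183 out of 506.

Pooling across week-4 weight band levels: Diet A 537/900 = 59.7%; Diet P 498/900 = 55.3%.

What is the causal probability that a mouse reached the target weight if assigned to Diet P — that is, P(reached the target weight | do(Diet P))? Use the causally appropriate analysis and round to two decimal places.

0.55

Week-4 weight band lies on the pathway diet → week-4 weight band → outcome, so adjusting for it blocks the indirect effect. For the total causal effect of diet, use the unadjusted pooled rates.
So P(outcome | do(Diet P)) is just the pooled rate for Diet P: 498/900 = 0.553.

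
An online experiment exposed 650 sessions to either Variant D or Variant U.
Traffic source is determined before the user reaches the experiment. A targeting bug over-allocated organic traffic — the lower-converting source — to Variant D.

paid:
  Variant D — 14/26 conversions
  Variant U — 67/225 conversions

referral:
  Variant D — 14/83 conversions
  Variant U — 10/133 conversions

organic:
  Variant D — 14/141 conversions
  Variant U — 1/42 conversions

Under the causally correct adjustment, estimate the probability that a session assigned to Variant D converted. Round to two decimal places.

The stratified and pooled comparisons disagree (Variant D wins within each traffic source; Variant U wins overall), so the answer turns on the causal role of traffic source.
Traffic source satisfies the back-door criterion: it is not a descendant of the variant, and it blocks the spurious path from variant to outcome. Adjusting for it (i.e., using the within-traffic source rates) gives the causal effect.
Standardising Variant D to the population traffic source mix: 0.386·14/26 + 0.332·14/83 + 0.282·14/141 = 0.292.

0.29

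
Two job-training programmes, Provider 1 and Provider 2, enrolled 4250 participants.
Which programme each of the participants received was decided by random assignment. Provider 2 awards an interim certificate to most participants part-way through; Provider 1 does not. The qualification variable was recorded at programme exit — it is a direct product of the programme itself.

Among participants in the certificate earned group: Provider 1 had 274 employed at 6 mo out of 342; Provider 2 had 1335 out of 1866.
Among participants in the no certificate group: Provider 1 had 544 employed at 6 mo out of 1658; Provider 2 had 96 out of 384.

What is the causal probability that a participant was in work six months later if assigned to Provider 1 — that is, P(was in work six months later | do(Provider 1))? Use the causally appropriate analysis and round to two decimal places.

0.41

Provider 1 is higher inside every qualification attained during the programme stratum but Provider 2 is higher in aggregate. Whether to stratify depends on how qualification attained during the programme relates to the programme.
Qualification attained during the programme lies on the pathway programme → qualification attained during the programme → outcome, so adjusting for it blocks the indirect effect. For the total causal effect of programme, use the unadjusted pooled rates.
So P(outcome | do(Provider 1)) is just the pooled rate for Provider 1: 818/2000 = 0.409.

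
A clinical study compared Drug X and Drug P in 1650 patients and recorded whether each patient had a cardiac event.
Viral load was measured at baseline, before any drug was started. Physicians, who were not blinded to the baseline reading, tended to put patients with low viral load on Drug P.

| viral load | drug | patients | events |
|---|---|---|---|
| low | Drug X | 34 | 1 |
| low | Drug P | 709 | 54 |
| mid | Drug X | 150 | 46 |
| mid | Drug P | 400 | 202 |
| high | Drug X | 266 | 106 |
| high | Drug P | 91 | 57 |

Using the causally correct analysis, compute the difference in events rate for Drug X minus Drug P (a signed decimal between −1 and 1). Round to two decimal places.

Within every viral load level Drug X has the lower rate, yet pooled Drug P does — Simpson's reversal.
The imbalance in viral load arose from how patients were allocated, not from anything the drug did; and viral load independently affects the outcome. The pooled gap is confounded — condition on viral load.
Adjusting over the population distribution of viral load: 0.450·(0.029−0.076) + 0.333·(0.307−0.505) + 0.216·(0.398−0.626) = -0.136.

-0.14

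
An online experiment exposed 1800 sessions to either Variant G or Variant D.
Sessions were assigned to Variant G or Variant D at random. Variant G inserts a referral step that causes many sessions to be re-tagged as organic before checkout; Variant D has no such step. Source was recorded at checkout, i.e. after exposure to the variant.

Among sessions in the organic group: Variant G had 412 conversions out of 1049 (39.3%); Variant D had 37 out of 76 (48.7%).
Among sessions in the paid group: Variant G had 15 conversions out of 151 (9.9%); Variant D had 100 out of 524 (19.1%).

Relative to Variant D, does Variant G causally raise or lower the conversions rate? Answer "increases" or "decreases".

increases

Traffic source is downstream of the variant. One should not condition on a consequence of treatment, so the overall rates are the right comparison.
Pooled: Variant G 35.6% vs Variant D 22.8%; Variant G is higher overall.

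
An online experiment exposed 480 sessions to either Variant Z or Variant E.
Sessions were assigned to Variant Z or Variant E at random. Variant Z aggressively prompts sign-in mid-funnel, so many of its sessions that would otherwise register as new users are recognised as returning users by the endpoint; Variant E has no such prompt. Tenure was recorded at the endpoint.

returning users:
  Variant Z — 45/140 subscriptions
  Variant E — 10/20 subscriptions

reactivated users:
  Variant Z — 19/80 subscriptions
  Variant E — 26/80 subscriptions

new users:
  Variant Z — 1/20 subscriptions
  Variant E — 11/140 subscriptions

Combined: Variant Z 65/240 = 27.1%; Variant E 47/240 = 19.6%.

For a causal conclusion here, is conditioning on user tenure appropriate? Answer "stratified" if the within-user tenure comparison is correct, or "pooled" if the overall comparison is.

The distribution of user tenure is itself part of what the variant does — it is an intermediate outcome. Holding it fixed would remove that part of the effect; the total effect is the pooled difference.
Pooled: Variant Z 27.1% vs Variant E 19.6%; Variant Z is higher overall.

pooled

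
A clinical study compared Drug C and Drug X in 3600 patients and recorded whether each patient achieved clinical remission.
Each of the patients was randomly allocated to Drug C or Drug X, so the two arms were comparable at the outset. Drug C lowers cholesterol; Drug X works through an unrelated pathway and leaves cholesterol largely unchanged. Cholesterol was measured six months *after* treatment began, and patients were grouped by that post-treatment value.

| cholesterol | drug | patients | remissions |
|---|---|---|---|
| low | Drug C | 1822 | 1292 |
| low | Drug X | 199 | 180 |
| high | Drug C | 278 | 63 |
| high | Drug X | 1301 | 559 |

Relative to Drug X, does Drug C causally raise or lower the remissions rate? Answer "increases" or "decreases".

increases

Drug X is higher inside every cholesterol stratum but Drug C is higher in aggregate. Whether to stratify depends on how cholesterol relates to the drug.
Because the drug influences cholesterol, cholesterol is a post-treatment mediator, not a confounder. Stratifying on it would bias the estimate; the causal effect is the crude pooled difference.
Pooled: Drug C 64.5% vs Drug X 49.3%; Drug C is higher overall.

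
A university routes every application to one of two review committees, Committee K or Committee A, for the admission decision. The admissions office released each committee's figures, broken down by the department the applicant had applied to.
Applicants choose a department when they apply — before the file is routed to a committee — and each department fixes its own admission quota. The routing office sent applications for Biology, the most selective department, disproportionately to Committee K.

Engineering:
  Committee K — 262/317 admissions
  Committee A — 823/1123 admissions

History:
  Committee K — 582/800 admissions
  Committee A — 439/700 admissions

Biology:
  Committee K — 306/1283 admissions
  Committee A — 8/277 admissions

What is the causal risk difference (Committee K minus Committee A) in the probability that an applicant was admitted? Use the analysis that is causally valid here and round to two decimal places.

Department satisfies the back-door criterion: it is not a descendant of the review committee, and it blocks the spurious path from review committee to outcome. Adjusting for it (i.e., using the within-department rates) gives the causal effect.
Adjusting over the population distribution of department: 0.320·(0.826−0.733) + 0.333·(0.728−0.627) + 0.347·(0.239−0.029) = +0.136.

+0.14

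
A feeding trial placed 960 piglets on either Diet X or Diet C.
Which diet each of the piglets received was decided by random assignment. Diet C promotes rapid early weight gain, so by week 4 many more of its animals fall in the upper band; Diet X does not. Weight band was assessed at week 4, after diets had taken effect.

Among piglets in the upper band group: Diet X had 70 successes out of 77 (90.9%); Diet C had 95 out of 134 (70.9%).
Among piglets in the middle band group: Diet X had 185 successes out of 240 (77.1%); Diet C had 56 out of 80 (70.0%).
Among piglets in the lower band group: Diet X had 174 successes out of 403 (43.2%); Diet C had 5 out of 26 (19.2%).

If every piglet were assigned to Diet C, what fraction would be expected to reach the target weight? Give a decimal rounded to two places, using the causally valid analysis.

Within every week-4 weight band level Diet X has the higher rate, yet pooled Diet C does — Simpson's reversal.
Week-4 weight band lies on the pathway diet → week-4 weight band → outcome, so adjusting for it blocks the indirect effect. For the total causal effect of diet, use the unadjusted pooled rates.
So P(outcome | do(Diet C)) is just the pooled rate for Diet C: 156/240 = 0.650.

0.65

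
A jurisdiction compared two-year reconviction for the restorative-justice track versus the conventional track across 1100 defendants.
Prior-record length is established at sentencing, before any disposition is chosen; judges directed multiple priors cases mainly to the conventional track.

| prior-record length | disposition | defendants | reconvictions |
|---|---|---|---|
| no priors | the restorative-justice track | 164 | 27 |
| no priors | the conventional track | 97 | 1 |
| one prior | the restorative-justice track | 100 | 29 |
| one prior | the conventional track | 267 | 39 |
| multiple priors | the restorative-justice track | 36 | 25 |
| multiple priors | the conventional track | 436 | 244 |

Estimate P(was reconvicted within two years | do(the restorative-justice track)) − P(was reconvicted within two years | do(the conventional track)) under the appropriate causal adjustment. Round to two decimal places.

The imbalance in prior-record length arose from how defendants were allocated, not from anything the disposition did; and prior-record length independently affects the outcome. The pooled gap is confounded — condition on prior-record length.
Adjusting over the population distribution of prior-record length: 0.237·(0.165−0.010) + 0.334·(0.290−0.146) + 0.429·(0.694−0.560) = +0.142.

+0.14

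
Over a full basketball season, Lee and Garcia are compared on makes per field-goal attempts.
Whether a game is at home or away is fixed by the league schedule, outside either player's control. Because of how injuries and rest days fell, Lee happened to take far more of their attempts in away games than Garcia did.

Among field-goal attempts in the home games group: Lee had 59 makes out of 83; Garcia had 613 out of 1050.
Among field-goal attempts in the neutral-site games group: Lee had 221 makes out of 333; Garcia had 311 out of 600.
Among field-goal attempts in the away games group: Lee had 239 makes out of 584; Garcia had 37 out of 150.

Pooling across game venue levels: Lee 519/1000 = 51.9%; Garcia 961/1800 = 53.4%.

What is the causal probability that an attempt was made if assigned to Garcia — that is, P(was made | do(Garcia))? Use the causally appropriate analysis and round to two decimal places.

0.47

The stratified and pooled comparisons disagree (Lee wins within each game venue; Garcia wins overall), so the answer turns on the causal role of game venue.
Game venue is set before the player has any effect — it is not caused by the player — and it independently drives the outcome. That makes it a confounder, so the causal comparison is within game venue levels.
Standardising Garcia to the population game venue mix: 0.405·613/1050 + 0.333·311/600 + 0.262·37/150 = 0.474.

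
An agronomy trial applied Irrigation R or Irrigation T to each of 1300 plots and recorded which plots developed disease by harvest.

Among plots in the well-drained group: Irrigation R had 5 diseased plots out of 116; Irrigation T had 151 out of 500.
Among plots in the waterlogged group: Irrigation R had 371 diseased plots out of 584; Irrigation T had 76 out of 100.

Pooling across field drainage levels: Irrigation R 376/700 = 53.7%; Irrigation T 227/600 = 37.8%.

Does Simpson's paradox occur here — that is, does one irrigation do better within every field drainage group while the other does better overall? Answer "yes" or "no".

Within each field drainage level (well-drained 4.3% vs 30.2%; waterlogged 63.5% vs 76.0%), Irrigation R has the lower rate every time. Pooled: 53.7% vs 37.8% — Irrigation T has the lower rate overall. The two comparisons disagree.

yes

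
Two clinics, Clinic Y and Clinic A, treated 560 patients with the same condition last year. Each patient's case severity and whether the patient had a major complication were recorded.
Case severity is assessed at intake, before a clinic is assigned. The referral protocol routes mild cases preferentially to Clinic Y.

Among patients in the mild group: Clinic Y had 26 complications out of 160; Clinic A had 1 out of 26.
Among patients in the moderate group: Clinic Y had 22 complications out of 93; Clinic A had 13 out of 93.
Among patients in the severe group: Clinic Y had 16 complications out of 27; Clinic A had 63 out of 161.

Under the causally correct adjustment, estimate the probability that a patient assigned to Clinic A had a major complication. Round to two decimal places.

0.19

Case severity is set before the clinic has any effect — it is not caused by the clinic — and it independently drives the outcome. That makes it a confounder, so the causal comparison is within case severity levels.
Standardising Clinic A to the population case severity mix: 0.332·1/26 + 0.332·13/93 + 0.336·63/161 = 0.191.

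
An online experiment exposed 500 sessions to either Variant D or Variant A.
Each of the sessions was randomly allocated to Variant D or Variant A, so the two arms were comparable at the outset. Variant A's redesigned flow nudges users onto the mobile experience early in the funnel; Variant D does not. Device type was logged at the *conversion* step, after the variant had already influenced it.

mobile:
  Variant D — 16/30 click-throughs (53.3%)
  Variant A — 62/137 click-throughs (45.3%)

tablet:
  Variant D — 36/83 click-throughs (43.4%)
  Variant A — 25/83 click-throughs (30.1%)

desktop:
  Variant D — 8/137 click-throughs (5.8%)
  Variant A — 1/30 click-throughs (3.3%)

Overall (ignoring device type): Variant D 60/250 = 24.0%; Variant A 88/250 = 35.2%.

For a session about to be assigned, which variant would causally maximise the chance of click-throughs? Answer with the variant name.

Variant A

The stratified and pooled comparisons disagree (Variant D wins within each device type; Variant A wins overall), so the answer turns on the causal role of device type.
Device type lies on the pathway variant → device type → outcome, so adjusting for it blocks the indirect effect. For the total causal effect of variant, use the unadjusted pooled rates.
Pooled: Variant D 24.0% vs Variant A 35.2%; Variant A is higher overall.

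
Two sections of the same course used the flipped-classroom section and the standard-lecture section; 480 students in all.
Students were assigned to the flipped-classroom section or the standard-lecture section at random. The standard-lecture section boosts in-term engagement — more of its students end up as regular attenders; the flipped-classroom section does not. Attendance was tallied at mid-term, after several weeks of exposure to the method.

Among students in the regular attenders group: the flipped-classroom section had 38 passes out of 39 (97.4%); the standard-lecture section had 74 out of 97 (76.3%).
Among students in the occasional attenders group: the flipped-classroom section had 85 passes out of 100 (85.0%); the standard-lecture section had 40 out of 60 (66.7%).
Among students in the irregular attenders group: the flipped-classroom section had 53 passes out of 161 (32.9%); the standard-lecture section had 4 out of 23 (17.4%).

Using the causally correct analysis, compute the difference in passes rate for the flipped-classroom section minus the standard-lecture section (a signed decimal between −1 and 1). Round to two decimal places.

-0.07

The mid-term attendance-specific comparison favours the flipped-classroom section throughout, but the pooled figures favour the standard-lecture section. The question is whether to condition on mid-term attendance.
Mid-term attendance is recorded after the teaching method and is itself shifted by it — it sits on the causal path from teaching method to outcome. Conditioning on a mediator would strip out part of the effect we want; the pooled comparison gives the total causal effect.
The causal difference is the pooled difference: 0.587 − 0.656 = -0.069.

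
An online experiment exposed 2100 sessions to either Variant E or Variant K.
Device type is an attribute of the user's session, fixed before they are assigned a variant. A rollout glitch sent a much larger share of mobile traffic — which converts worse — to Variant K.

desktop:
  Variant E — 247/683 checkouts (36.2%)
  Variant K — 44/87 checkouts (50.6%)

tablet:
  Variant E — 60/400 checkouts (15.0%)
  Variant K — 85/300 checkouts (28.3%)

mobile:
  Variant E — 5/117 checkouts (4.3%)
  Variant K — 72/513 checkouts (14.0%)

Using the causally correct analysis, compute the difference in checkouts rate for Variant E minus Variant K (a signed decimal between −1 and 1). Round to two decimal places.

Variant K is higher inside every device type stratum but Variant E is higher in aggregate. Whether to stratify depends on how device type relates to the variant.
Device type differs across variants for reasons unrelated to any effect of the variant itself, and it separately predicts the outcome — a classic confounder. We must compare within device type levels.
Adjusting over the population distribution of device type: 0.367·(0.362−0.506) + 0.333·(0.150−0.283) + 0.300·(0.043−0.140) = -0.127.

-0.13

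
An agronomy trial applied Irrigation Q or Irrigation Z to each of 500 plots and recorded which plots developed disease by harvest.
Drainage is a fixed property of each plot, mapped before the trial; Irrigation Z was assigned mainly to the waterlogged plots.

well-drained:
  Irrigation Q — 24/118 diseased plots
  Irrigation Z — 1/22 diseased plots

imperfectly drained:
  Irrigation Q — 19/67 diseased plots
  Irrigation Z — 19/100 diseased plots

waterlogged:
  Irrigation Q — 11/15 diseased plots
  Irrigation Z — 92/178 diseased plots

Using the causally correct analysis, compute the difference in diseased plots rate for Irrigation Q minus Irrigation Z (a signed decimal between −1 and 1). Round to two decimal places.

+0.16

Irrigation Z is lower inside every field drainage stratum but Irrigation Q is lower in aggregate. Whether to stratify depends on how field drainage relates to the irrigation.
Nothing the irrigation does changes field drainage; the imbalance is an allocation artefact. With field drainage also predicting the outcome, the pooled figure is confounded, and the within-stratum comparison is the causal one.
Adjusting over the population distribution of field drainage: 0.280·(0.203−0.045) + 0.334·(0.284−0.190) + 0.386·(0.733−0.517) = +0.159.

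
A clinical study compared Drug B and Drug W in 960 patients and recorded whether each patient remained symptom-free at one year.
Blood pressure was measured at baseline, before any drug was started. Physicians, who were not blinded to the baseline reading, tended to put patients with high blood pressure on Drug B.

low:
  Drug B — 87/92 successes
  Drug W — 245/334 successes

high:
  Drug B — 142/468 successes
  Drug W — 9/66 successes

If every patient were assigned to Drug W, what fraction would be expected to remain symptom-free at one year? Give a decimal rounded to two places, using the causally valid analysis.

Blood pressure satisfies the back-door criterion: it is not a descendant of the drug, and it blocks the spurious path from drug to outcome. Adjusting for it (i.e., using the within-blood pressure rates) gives the causal effect.
Standardising Drug W to the population blood pressure mix: 0.444·245/334 + 0.556·9/66 = 0.401.

0.40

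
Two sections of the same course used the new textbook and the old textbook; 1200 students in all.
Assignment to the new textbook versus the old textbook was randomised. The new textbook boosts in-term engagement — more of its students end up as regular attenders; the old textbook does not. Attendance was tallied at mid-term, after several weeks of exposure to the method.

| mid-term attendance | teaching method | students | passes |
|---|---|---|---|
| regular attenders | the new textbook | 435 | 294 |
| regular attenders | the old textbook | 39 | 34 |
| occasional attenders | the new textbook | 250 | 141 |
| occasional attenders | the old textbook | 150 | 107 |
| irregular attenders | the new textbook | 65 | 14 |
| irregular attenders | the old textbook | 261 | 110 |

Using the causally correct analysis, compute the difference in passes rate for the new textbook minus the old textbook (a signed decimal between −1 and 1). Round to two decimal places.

Stratifying would compare teaching methods among students the teaching methods themselves sorted into mid-term attendance groups — a form of selection on an intermediate. The unconditioned pooled rates give the total causal effect.
The causal difference is the pooled difference: 0.599 − 0.558 = +0.041.

+0.04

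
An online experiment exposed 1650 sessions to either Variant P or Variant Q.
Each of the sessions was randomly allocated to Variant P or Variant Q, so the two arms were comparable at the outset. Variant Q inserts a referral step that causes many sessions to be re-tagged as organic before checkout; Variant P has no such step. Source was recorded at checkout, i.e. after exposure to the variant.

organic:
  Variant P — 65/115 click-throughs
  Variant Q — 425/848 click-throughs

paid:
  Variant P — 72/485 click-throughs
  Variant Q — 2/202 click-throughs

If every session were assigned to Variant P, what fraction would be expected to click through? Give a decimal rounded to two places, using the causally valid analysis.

0.23

Variant P is higher inside every traffic source stratum but Variant Q is higher in aggregate. Whether to stratify depends on how traffic source relates to the variant.
Stratifying would compare variants among sessions the variants themselves sorted into traffic source groups — a form of selection on an intermediate. The unconditioned pooled rates give the total causal effect.
So P(outcome | do(Variant P)) is just the pooled rate for Variant P: 137/600 = 0.228.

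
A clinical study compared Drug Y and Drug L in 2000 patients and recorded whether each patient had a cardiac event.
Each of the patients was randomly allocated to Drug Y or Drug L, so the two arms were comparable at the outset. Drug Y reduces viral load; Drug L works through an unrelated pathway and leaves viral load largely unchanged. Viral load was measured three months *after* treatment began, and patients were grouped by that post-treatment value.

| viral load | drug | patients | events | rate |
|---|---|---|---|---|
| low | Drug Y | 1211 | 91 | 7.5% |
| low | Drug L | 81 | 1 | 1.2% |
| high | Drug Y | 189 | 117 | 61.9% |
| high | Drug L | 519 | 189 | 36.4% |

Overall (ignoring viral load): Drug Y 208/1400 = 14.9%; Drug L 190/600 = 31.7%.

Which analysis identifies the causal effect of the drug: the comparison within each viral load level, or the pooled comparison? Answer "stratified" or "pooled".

pooled

The viral load-specific comparison favours Drug L throughout, but the pooled figures favour Drug Y. The question is whether to condition on viral load.
Because the drug influences viral load, viral load is a post-treatment mediator, not a confounder. Stratifying on it would bias the estimate; the causal effect is the crude pooled difference.
Pooled: Drug Y 14.9% vs Drug L 31.7%; Drug Y is lower overall.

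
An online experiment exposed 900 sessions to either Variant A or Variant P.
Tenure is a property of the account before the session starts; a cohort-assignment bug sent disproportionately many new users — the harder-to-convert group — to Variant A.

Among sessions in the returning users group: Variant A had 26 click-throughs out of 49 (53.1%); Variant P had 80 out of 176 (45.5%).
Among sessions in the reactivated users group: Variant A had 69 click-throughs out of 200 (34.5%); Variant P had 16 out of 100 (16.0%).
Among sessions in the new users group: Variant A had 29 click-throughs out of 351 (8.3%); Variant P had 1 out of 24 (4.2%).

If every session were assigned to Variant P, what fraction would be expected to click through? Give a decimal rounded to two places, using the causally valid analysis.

The imbalance in user tenure arose from how sessions were allocated, not from anything the variant did; and user tenure independently affects the outcome. The pooled gap is confounded — condition on user tenure.
Standardising Variant P to the population user tenure mix: 0.250·80/176 + 0.333·16/100 + 0.417·1/24 = 0.184.

0.18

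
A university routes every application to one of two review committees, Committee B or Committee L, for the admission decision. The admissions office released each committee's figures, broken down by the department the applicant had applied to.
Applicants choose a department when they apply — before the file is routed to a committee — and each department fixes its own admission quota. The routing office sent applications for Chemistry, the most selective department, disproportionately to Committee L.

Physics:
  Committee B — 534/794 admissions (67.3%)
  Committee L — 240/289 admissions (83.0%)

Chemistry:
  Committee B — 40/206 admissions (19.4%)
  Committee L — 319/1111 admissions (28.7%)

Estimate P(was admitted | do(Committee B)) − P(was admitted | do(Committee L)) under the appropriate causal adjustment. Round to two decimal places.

-0.12

Committee L is higher inside every department stratum but Committee B is higher in aggregate. Whether to stratify depends on how department relates to the review committee.
Department differs across review committees for reasons unrelated to any effect of the review committee itself, and it separately predicts the outcome — a classic confounder. We must compare within department levels.
Adjusting over the population distribution of department: 0.451·(0.673−0.830) + 0.549·(0.194−0.287) = -0.122.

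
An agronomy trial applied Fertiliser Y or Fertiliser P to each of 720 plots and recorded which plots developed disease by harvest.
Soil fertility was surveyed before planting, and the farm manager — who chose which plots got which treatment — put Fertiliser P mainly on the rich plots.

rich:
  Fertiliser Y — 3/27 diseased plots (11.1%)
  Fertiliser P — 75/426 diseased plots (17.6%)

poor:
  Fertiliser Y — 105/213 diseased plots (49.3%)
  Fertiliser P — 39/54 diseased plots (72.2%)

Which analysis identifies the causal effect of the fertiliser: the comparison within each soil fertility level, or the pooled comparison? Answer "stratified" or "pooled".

The soil fertility-specific comparison favours Fertiliser Y throughout, but the pooled figures favour Fertiliser P. The question is whether to condition on soil fertility.
Soil fertility is set before the fertiliser has any effect — it is not caused by the fertiliser — and it independently drives the outcome. That makes it a confounder, so the causal comparison is within soil fertility levels.
Within each level — rich: 11.1% vs 17.6%; poor: 49.3% vs 72.2% — Fertiliser Y is lower every time.

stratified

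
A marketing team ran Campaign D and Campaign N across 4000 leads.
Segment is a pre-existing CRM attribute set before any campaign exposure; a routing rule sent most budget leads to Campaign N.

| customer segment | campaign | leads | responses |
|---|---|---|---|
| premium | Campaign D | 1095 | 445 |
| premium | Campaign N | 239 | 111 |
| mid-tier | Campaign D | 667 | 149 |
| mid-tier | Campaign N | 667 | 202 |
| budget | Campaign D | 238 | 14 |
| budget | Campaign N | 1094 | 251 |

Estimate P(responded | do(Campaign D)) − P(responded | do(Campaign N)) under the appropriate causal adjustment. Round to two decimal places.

-0.10

Here customer segment is a common cause — it drives both which campaign a case falls under and the outcome. The crude comparison mixes populations; the stratum-specific rates are the causally relevant ones.
Adjusting over the population distribution of customer segment: 0.334·(0.406−0.464) + 0.334·(0.223−0.303) + 0.333·(0.059−0.229) = -0.103.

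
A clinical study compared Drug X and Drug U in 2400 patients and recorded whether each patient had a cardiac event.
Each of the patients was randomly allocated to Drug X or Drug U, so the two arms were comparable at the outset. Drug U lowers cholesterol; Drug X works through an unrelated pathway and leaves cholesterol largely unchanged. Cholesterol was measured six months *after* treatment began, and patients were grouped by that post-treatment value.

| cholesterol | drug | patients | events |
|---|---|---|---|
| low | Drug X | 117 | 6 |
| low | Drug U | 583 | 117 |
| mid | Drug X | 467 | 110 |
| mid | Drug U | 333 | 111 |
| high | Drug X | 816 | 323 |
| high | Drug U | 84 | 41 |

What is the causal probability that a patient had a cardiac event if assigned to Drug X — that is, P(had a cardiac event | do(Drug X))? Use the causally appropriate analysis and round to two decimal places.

Stratifying would compare drugs among patients the drugs themselves sorted into cholesterol groups — a form of selection on an intermediate. The unconditioned pooled rates give the total causal effect.
So P(outcome | do(Drug X)) is just the pooled rate for Drug X: 439/1400 = 0.314.

0.31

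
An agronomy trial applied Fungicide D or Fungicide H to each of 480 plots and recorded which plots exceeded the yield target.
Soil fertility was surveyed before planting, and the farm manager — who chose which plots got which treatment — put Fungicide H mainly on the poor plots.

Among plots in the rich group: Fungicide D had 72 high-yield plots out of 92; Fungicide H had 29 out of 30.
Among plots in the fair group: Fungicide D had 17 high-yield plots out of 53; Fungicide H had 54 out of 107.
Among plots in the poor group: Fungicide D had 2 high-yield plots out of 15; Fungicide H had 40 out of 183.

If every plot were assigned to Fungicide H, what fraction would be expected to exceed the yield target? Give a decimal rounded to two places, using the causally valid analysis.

The stratified and pooled comparisons disagree (Fungicide H wins within each soil fertility; Fungicide D wins overall), so the answer turns on the causal role of soil fertility.
Soil fertility differs across fungicides for reasons unrelated to any effect of the fungicide itself, and it separately predicts the outcome — a classic confounder. We must compare within soil fertility levels.
Standardising Fungicide H to the population soil fertility mix: 0.254·29/30 + 0.333·54/107 + 0.412·40/183 = 0.504.

0.50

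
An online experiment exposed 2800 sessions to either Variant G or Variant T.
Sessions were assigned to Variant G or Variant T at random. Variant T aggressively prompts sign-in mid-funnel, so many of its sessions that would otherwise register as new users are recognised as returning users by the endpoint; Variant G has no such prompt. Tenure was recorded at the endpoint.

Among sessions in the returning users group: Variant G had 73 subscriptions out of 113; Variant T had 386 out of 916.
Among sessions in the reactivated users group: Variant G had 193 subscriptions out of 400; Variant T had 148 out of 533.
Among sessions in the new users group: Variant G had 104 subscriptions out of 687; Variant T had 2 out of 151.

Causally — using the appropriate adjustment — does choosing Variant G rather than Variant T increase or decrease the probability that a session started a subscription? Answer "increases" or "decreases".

decreases

Variant G is higher inside every user tenure stratum but Variant T is higher in aggregate. Whether to stratify depends on how user tenure relates to the variant.
User tenure lies on the pathway variant → user tenure → outcome, so adjusting for it blocks the indirect effect. For the total causal effect of variant, use the unadjusted pooled rates.
Pooled: Variant G 30.8% vs Variant T 33.5%; Variant T is higher overall.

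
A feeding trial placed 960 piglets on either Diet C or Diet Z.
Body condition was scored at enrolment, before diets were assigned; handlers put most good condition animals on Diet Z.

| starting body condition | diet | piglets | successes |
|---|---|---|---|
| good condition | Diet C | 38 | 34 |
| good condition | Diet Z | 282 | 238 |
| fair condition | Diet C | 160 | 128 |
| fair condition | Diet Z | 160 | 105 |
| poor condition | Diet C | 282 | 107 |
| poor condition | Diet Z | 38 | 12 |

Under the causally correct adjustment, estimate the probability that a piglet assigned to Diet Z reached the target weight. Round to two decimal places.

0.61

Since starting body condition is a pre-existing factor (not a product of the diet) and it affects the outcome on its own, it is a confounder. The stratified rates, not the pooled rate, identify the causal effect.
Standardising Diet Z to the population starting body condition mix: 0.333·238/282 + 0.333·105/160 + 0.333·12/38 = 0.605.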